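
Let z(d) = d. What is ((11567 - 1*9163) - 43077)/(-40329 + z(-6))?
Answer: 40673/40335 ≈ 1.0084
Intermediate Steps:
((11567 - 1*9163) - 43077)/(-40329 + z(-6)) = ((11567 - 1*9163) - 43077)/(-40329 - 6) = ((11567 - 9163) - 43077)/(-40335) = (2404 - 43077)*(-1/40335) = -40673*(-1/40335) = 40673/40335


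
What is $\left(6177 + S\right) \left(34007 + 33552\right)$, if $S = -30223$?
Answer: $-1624523714$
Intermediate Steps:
$\left(6177 + S\right) \left(34007 + 33552\right) = \left(6177 - 30223\right) \left(34007 + 33552\right) = \left(-24046\right) 67559 = -1624523714$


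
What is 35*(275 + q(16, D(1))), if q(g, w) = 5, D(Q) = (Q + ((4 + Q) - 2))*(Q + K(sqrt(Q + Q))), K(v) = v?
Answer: 9800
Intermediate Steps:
D(Q) = (2 + 2*Q)*(Q + sqrt(2)*sqrt(Q)) (D(Q) = (Q + ((4 + Q) - 2))*(Q + sqrt(Q + Q)) = (Q + (2 + Q))*(Q + sqrt(2*Q)) = (2 + 2*Q)*(Q + sqrt(2)*sqrt(Q)))
35*(275 + q(16, D(1))) = 35*(275 + 5) = 35*280 = 9800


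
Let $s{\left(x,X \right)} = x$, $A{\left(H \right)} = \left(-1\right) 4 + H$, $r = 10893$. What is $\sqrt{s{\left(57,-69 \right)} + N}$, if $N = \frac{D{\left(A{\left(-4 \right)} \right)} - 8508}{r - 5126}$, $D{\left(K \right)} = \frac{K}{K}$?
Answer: $\frac{34 \sqrt{1597459}}{5767} \approx 7.4515$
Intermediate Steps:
$A{\left(H \right)} = -4 + H$
$D{\left(K \right)} = 1$
$N = - \frac{8507}{5767}$ ($N = \frac{1 - 8508}{10893 - 5126} = - \frac{8507}{5767} \approx -1.4751$)
$\sqrt{s{\left(57,-69 \right)} + N} = \sqrt{57 - \frac{8507}{5767}} = \sqrt{\frac{320212}{5767}} = \frac{34 \sqrt{1597459}}{5767}$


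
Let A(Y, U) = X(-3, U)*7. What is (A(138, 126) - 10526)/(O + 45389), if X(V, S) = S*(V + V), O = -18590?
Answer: -15818/26799 ≈ -0.59025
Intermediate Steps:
X(V, S) = 2*S*V (X(V, S) = S*(2*V) = 2*S*V)
A(Y, U) = -42*U (A(Y, U) = (2*U*(-3))*7 = -6*U*7 = -42*U)
(A(138, 126) - 10526)/(O + 45389) = (-42*126 - 10526)/(-18590 + 45389) = (-5292 - 10526)/26799 = -15818*1/26799 = -15818/26799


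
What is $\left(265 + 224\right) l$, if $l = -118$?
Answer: $-57702$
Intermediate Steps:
$\left(265 + 224\right) l = \left(265 + 224\right) \left(-118\right) = 489 \left(-118\right) = -57702$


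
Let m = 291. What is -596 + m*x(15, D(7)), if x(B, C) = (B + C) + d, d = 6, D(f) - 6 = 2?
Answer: 7843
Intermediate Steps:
D(f) = 8 (D(f) = 6 + 2 = 8)
x(B, C) = 6 + B + C (x(B, C) = (B + C) + 6 = 6 + B + C)
-596 + m*x(15, D(7)) = -596 + 291*(6 + 15 + 8) = -596 + 291*29 = -596 + 8439 = 7843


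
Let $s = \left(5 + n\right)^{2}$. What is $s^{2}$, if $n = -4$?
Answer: $1$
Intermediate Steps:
$s = 1$ ($s = \left(5 - 4\right)^{2} = 1^{2} = 1$)
$s^{2} = 1^{2} = 1$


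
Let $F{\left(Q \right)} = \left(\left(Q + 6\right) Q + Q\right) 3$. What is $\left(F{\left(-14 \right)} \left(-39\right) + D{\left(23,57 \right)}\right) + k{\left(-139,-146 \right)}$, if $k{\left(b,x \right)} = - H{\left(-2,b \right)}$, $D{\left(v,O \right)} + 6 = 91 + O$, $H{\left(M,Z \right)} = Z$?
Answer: $-11185$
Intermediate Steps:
$D{\left(v,O \right)} = 85 + O$ ($D{\left(v,O \right)} = -6 + \left(91 + O\right) = 85 + O$)
$F{\left(Q \right)} = 3 Q + 3 Q \left(6 + Q\right)$ ($F{\left(Q \right)} = \left(\left(6 + Q\right) Q + Q\right) 3 = \left(Q \left(6 + Q\right) + Q\right) 3 = \left(Q + Q \left(6 + Q\right)\right) 3 = 3 Q + 3 Q \left(6 + Q\right)$)
$k{\left(b,x \right)} = - b$
$\left(F{\left(-14 \right)} \left(-39\right) + D{\left(23,57 \right)}\right) + k{\left(-139,-146 \right)} = \left(3 \left(-14\right) \left(7 - 14\right) \left(-39\right) + \left(85 + 57\right)\right) - -139 = \left(3 \left(-14\right) \left(-7\right) \left(-39\right) + 142\right) + 139 = \left(294 \left(-39\right) + 142\right) + 139 = \left(-11466 + 142\right) + 139 = -11324 + 139 = -11185$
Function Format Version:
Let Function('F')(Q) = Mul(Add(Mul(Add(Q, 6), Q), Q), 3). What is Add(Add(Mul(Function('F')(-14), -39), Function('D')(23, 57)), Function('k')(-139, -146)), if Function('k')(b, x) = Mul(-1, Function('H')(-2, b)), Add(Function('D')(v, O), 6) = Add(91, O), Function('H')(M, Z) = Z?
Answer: -11185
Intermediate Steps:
Function('D')(v, O) = Add(85, O) (Function('D')(v, O) = Add(-6, Add(91, O)) = Add(85, O))
Function('F')(Q) = Add(Mul(3, Q), Mul(3, Q, Add(6, Q))) (Function('F')(Q) = Mul(Add(Mul(Add(6, Q), Q), Q), 3) = Mul(Add(Mul(Q, Add(6, Q)), Q), 3) = Mul(Add(Q, Mul(Q, Add(6, Q))), 3) = Add(Mul(3, Q), Mul(3, Q, Add(6, Q))))
Function('k')(b, x) = Mul(-1, b)
Add(Add(Mul(Function('F')(-14), -39), Function('D')(23, 57)), Function('k')(-139, -146)) = Add(Add(Mul(Mul(3, -14, Add(7, -14)), -39), Add(85, 57)), Mul(-1, -139)) = Add(Add(Mul(Mul(3, -14, -7), -39), 142), 139) = Add(Add(Mul(294, -39), 142), 139) = Add(Add(-11466, 142), 139) = Add(-11324, 139) = -11185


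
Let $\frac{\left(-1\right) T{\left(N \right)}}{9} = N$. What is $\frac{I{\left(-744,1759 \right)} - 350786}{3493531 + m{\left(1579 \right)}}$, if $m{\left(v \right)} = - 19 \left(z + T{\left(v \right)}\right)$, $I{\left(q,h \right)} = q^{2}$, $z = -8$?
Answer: $\frac{101375}{1881846} \approx 0.05387$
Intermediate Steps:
$T{\left(N \right)} = - 9 N$
$m{\left(v \right)} = 152 + 171 v$ ($m{\left(v \right)} = - 19 \left(-8 - 9 v\right) = 152 + 171 v$)
$\frac{I{\left(-744,1759 \right)} - 350786}{3493531 + m{\left(1579 \right)}} = \frac{\left(-744\right)^{2} - 350786}{3493531 + \left(152 + 171 \cdot 1579\right)} = \frac{553536 - 350786}{3493531 + \left(152 + 270009\right)} = \frac{202750}{3493531 + 270161} = \frac{202750}{3763692} = 202750 \cdot \frac{1}{3763692} = \frac{101375}{1881846}$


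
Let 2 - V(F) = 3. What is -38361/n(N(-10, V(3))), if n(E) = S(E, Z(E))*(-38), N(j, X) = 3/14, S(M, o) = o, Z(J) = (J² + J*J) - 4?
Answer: -98931/383 ≈ -258.31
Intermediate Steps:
Z(J) = -4 + 2*J² (Z(J) = (J² + J²) - 4 = 2*J² - 4 = -4 + 2*J²)
V(F) = -1 (V(F) = 2 - 1*3 = 2 - 3 = -1)
N(j, X) = 3/14 (N(j, X) = 3*(1/14) = 3/14)
n(E) = 152 - 76*E² (n(E) = (-4 + 2*E²)*(-38) = 152 - 76*E²)
-38361/n(N(-10, V(3))) = -38361/(152 - 76*(3/14)²) = -38361/(152 - 76*9/196) = -38361/(152 - 171/49) = -38361/7277/49 = -38361*49/7277 = -98931/383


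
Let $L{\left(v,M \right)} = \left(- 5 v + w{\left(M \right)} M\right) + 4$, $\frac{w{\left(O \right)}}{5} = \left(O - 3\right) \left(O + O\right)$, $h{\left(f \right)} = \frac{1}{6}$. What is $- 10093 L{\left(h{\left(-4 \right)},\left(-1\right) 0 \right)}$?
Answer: $- \frac{191767}{6} \approx -31961.0$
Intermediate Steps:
$h{\left(f \right)} = \frac{1}{6}$
$w{\left(O \right)} = 10 O \left(-3 + O\right)$ ($w{\left(O \right)} = 5 \left(O - 3\right) \left(O + O\right) = 5 \left(-3 + O\right) 2 O = 5 \cdot 2 O \left(-3 + O\right) = 10 O \left(-3 + O\right)$)
$L{\left(v,M \right)} = 4 - 5 v + 10 M^{2} \left(-3 + M\right)$ ($L{\left(v,M \right)} = \left(- 5 v + 10 M \left(-3 + M\right) M\right) + 4 = \left(- 5 v + 10 M^{2} \left(-3 + M\right)\right) + 4 = 4 - 5 v + 10 M^{2} \left(-3 + M\right)$)
$- 10093 L{\left(h{\left(-4 \right)},\left(-1\right) 0 \right)} = - 10093 \left(4 - \frac{5}{6} + 10 \left(\left(-1\right) 0\right)^{2} \left(-3 - 0\right)\right) = - 10093 \left(4 - \frac{5}{6} + 10 \cdot 0^{2} \left(-3 + 0\right)\right) = - 10093 \left(4 - \frac{5}{6} + 10 \cdot 0 \left(-3\right)\right) = - 10093 \left(4 - \frac{5}{6} + 0\right) = \left(-10093\right) \frac{19}{6} = - \frac{191767}{6}$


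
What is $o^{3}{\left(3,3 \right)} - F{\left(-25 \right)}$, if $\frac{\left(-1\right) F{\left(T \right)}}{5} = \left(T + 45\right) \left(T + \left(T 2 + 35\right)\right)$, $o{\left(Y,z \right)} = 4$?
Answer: $-3936$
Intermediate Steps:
$F{\left(T \right)} = - 5 \left(35 + 3 T\right) \left(45 + T\right)$ ($F{\left(T \right)} = - 5 \left(T + 45\right) \left(T + \left(T 2 + 35\right)\right) = - 5 \left(45 + T\right) \left(T + \left(2 T + 35\right)\right) = - 5 \left(45 + T\right) \left(T + \left(35 + 2 T\right)\right) = - 5 \left(45 + T\right) \left(35 + 3 T\right) = - 5 \left(35 + 3 T\right) \left(45 + T\right)$)
$o^{3}{\left(3,3 \right)} - F{\left(-25 \right)} = 4^{3} - \left(-7875 - -21250 - 15 \left(-25\right)^{2}\right) = 64 - \left(-7875 + 21250 - 9375\right) = 64 - 4000 = -3936$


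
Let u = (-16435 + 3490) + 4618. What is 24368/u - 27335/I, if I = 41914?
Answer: -1248978897/349017878 ≈ -3.5786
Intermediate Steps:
u = -8327 (u = -12945 + 4618 = -8327)
24368/u - 27335/I = 24368/(-8327) - 27335/41914 = 24368*(-1/8327) - 27335*1/41914 = -24368/8327 - 27335/41914 = -1248978897/349017878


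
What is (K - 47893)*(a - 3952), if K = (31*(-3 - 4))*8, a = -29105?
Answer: 1640585853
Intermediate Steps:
K = -1736 (K = (31*(-7))*8 = -217*8 = -1736)
(K - 47893)*(a - 3952) = (-1736 - 47893)*(-29105 - 3952) = -49629*(-33057) = 1640585853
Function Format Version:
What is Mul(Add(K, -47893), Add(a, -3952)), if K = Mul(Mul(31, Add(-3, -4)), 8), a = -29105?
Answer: 1640585853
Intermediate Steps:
K = -1736 (K = Mul(Mul(31, -7), 8) = Mul(-217, 8) = -1736)
Mul(Add(K, -47893), Add(a, -3952)) = Mul(Add(-1736, -47893), Add(-29105, -3952)) = Mul(-49629, -33057) = 1640585853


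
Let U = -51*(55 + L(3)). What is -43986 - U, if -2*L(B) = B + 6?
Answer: -82821/2 ≈ -41411.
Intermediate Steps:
L(B) = -3 - B/2 (L(B) = -(B + 6)/2 = -(6 + B)/2 = -3 - B/2)
U = -5151/2 (U = -51*(55 + (-3 - ½*3)) = -51*(55 + (-3 - 3/2)) = -51*(55 - 9/2) = -51*101/2 = -5151/2 ≈ -2575.5)
-43986 - U = -43986 - 1*(-5151/2) = -43986 + 5151/2 = -82821/2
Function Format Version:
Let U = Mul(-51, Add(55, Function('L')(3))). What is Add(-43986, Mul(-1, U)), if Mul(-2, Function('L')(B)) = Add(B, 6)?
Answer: Rational(-82821, 2) ≈ -41411.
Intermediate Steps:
Function('L')(B) = Add(-3, Mul(Rational(-1, 2), B)) (Function('L')(B) = Mul(Rational(-1, 2), Add(B, 6)) = Mul(Rational(-1, 2), Add(6, B)) = Add(-3, Mul(Rational(-1, 2), B)))
U = Rational(-5151, 2) (U = Mul(-51, Add(55, Add(-3, Mul(Rational(-1, 2), 3)))) = Mul(-51, Add(55, Add(-3, Rational(-3, 2)))) = Mul(-51, Add(55, Rational(-9, 2))) = Mul(-51, Rational(101, 2)) = Rational(-5151, 2) ≈ -2575.5)
Add(-43986, Mul(-1, U)) = Add(-43986, Mul(-1, Rational(-5151, 2))) = Add(-43986, Rational(5151, 2)) = Rational(-82821, 2)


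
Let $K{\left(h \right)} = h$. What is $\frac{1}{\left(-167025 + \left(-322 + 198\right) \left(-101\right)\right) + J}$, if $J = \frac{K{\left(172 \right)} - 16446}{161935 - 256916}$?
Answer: $- \frac{94981}{14674643207} \approx -6.4725 \cdot 10^{-6}$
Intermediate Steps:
$J = \frac{16274}{94981}$ ($J = \frac{172 - 16446}{161935 - 256916} = - \frac{16274}{-94981} = \left(-16274\right) \left(- \frac{1}{94981}\right) = \frac{16274}{94981} \approx 0.17134$)
$\frac{1}{\left(-167025 + \left(-322 + 198\right) \left(-101\right)\right) + J} = \frac{1}{\left(-167025 + \left(-322 + 198\right) \left(-101\right)\right) + \frac{16274}{94981}} = \frac{1}{\left(-167025 - -12524\right) + \frac{16274}{94981}} = \frac{1}{\left(-167025 + 12524\right) + \frac{16274}{94981}} = \frac{1}{-154501 + \frac{16274}{94981}} = \frac{1}{- \frac{14674643207}{94981}} = - \frac{94981}{14674643207}$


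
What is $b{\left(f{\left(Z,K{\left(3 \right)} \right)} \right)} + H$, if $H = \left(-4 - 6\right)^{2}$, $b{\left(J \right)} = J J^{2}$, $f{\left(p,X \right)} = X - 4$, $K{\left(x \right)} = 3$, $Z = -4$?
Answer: $99$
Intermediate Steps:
$f{\left(p,X \right)} = -4 + X$
$b{\left(J \right)} = J^{3}$
$H = 100$ ($H = \left(-10\right)^{2} = 100$)
$b{\left(f{\left(Z,K{\left(3 \right)} \right)} \right)} + H = \left(-4 + 3\right)^{3} + 100 = \left(-1\right)^{3} + 100 = -1 + 100 = 99$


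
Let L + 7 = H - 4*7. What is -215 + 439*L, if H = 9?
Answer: -11629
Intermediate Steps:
L = -26 (L = -7 + (9 - 4*7) = -7 + (9 - 28) = -7 - 19 = -26)
-215 + 439*L = -215 + 439*(-26) = -215 - 11414 = -11629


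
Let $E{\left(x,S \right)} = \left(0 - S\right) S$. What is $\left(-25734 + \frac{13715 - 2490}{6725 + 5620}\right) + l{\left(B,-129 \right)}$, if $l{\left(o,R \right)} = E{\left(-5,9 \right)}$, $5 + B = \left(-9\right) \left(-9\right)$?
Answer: $- \frac{63734990}{2469} \approx -25814.0$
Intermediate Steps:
$E{\left(x,S \right)} = - S^{2}$ ($E{\left(x,S \right)} = - S S = - S^{2}$)
$B = 76$ ($B = -5 - -81 = -5 + 81 = 76$)
$l{\left(o,R \right)} = -81$ ($l{\left(o,R \right)} = - 9^{2} = \left(-1\right) 81 = -81$)
$\left(-25734 + \frac{13715 - 2490}{6725 + 5620}\right) + l{\left(B,-129 \right)} = \left(-25734 + \frac{13715 - 2490}{6725 + 5620}\right) - 81 = \left(-25734 + \frac{11225}{12345}\right) - 81 = \left(-25734 + 11225 \cdot \frac{1}{12345}\right) - 81 = \left(-25734 + \frac{2245}{2469}\right) - 81 = - \frac{63535001}{2469} - 81 = - \frac{63734990}{2469}$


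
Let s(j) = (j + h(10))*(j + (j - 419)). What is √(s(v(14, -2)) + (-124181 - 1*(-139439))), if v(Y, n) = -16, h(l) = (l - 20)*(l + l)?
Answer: √112674 ≈ 335.67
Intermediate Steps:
h(l) = 2*l*(-20 + l) (h(l) = (-20 + l)*(2*l) = 2*l*(-20 + l))
s(j) = (-419 + 2*j)*(-200 + j) (s(j) = (j + 2*10*(-20 + 10))*(j + (j - 419)) = (j + 2*10*(-10))*(j + (-419 + j)) = (j - 200)*(-419 + 2*j) = (-200 + j)*(-419 + 2*j) = (-419 + 2*j)*(-200 + j))
√(s(v(14, -2)) + (-124181 - 1*(-139439))) = √((83800 - 819*(-16) + 2*(-16)²) + (-124181 - 1*(-139439))) = √((83800 + 13104 + 2*256) + (-124181 + 139439)) = √((83800 + 13104 + 512) + 15258) = √(97416 + 15258) = √112674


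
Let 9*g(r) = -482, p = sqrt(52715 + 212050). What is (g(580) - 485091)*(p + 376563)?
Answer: -548062467821/3 - 4366301*sqrt(264765)/9 ≈ -1.8294e+11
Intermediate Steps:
p = sqrt(264765) ≈ 514.55
g(r) = -482/9 (g(r) = (1/9)*(-482) = -482/9)
(g(580) - 485091)*(p + 376563) = (-482/9 - 485091)*(sqrt(264765) + 376563) = -4366301*(376563 + sqrt(264765))/9 = -548062467821/3 - 4366301*sqrt(264765)/9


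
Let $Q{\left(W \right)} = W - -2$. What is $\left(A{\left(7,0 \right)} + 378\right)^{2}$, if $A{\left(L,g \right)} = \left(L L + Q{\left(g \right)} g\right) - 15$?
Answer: $169744$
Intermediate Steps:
$Q{\left(W \right)} = 2 + W$ ($Q{\left(W \right)} = W + 2 = 2 + W$)
$A{\left(L,g \right)} = -15 + L^{2} + g \left(2 + g\right)$ ($A{\left(L,g \right)} = \left(L L + \left(2 + g\right) g\right) - 15 = \left(L^{2} + g \left(2 + g\right)\right) - 15 = -15 + L^{2} + g \left(2 + g\right)$)
$\left(A{\left(7,0 \right)} + 378\right)^{2} = \left(\left(-15 + 7^{2} + 0 \left(2 + 0\right)\right) + 378\right)^{2} = \left(\left(-15 + 49 + 0 \cdot 2\right) + 378\right)^{2} = \left(\left(-15 + 49 + 0\right) + 378\right)^{2} = \left(34 + 378\right)^{2} = 412^{2} = 169744$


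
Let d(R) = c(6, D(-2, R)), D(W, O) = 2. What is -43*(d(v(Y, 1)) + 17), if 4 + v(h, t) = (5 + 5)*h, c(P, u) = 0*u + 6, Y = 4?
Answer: -989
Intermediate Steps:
c(P, u) = 6 (c(P, u) = 0 + 6 = 6)
v(h, t) = -4 + 10*h (v(h, t) = -4 + (5 + 5)*h = -4 + 10*h)
d(R) = 6
-43*(d(v(Y, 1)) + 17) = -43*(6 + 17) = -43*23 = -989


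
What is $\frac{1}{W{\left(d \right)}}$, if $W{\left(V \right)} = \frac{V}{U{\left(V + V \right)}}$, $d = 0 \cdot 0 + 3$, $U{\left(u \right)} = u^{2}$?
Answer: $12$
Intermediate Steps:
$d = 3$ ($d = 0 + 3 = 3$)
$W{\left(V \right)} = \frac{1}{4 V}$ ($W{\left(V \right)} = \frac{V}{\left(V + V\right)^{2}} = \frac{V}{\left(2 V\right)^{2}} = \frac{V}{4 V^{2}} = V \frac{1}{4 V^{2}} = \frac{1}{4 V}$)
$\frac{1}{W{\left(d \right)}} = \frac{1}{\frac{1}{4} \cdot \frac{1}{3}} = \frac{1}{\frac{1}{12}} = 12$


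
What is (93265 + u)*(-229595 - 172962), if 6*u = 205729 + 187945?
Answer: -191871548024/3 ≈ -6.3957e+10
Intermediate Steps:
u = 196837/3 (u = (205729 + 187945)/6 = (1/6)*393674 = 196837/3 ≈ 65612.)
(93265 + u)*(-229595 - 172962) = (93265 + 196837/3)*(-229595 - 172962) = (476632/3)*(-402557) = -191871548024/3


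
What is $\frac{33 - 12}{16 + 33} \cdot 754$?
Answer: $\frac{2262}{7} \approx 323.14$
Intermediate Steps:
$\frac{33 - 12}{16 + 33} \cdot 754 = \frac{21}{49} \cdot 754 = 21 \cdot \frac{1}{49} \cdot 754 = \frac{3}{7} \cdot 754 = \frac{2262}{7}$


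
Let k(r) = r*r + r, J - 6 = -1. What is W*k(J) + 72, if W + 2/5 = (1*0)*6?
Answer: 60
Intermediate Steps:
J = 5 (J = 6 - 1 = 5)
k(r) = r + r² (k(r) = r² + r = r + r²)
W = -⅖ (W = -⅖ + (1*0)*6 = -⅖ + 0*6 = -⅖ + 0 = -⅖ ≈ -0.40000)
W*k(J) + 72 = -2*(1 + 5) + 72 = -2*6 + 72 = -⅖*30 + 72 = -12 + 72 = 60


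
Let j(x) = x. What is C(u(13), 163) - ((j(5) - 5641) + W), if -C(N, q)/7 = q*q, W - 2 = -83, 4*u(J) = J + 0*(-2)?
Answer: -180266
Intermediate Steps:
u(J) = J/4 (u(J) = (J + 0*(-2))/4 = (J + 0)/4 = J/4)
W = -81 (W = 2 - 83 = -81)
C(N, q) = -7*q² (C(N, q) = -7*q*q = -7*q²)
C(u(13), 163) - ((j(5) - 5641) + W) = -7*163² - ((5 - 5641) - 81) = -7*26569 - (-5636 - 81) = -185983 - 1*(-5717) = -185983 + 5717 = -180266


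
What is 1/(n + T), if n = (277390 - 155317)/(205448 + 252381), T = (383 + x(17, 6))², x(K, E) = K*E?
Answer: 457829/107692948598 ≈ 4.2512e-6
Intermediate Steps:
x(K, E) = E*K
T = 235225 (T = (383 + 6*17)² = (383 + 102)² = 485² = 235225)
n = 122073/457829 ≈ 0.26663
1/(n + T) = 1/(122073/457829 + 235225) = 1/(107692948598/457829) = 457829/107692948598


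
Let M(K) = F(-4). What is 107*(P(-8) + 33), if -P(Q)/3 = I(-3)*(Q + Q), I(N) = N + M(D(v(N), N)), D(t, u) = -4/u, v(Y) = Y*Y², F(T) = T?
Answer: -32421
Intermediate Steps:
v(Y) = Y³
M(K) = -4
I(N) = -4 + N (I(N) = N - 4 = -4 + N)
P(Q) = 42*Q (P(Q) = -3*(-4 - 3)*(Q + Q) = -(-21)*2*Q = -(-42)*Q = 42*Q)
107*(P(-8) + 33) = 107*(42*(-8) + 33) = 107*(-336 + 33) = 107*(-303) = -32421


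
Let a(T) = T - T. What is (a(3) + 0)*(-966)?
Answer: 0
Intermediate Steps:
a(T) = 0
(a(3) + 0)*(-966) = (0 + 0)*(-966) = 0*(-966) = 0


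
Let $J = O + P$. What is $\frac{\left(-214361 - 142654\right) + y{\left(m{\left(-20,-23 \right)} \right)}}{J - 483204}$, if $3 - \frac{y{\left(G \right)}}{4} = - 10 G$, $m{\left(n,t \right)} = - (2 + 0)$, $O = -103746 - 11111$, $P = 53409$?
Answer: $\frac{357083}{544652} \approx 0.65562$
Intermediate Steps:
$O = -114857$
$m{\left(n,t \right)} = -2$ ($m{\left(n,t \right)} = \left(-1\right) 2 = -2$)
$J = -61448$ ($J = -114857 + 53409 = -61448$)
$y{\left(G \right)} = 12 + 40 G$ ($y{\left(G \right)} = 12 - 4 \left(- 10 G\right) = 12 + 40 G$)
$\frac{\left(-214361 - 142654\right) + y{\left(m{\left(-20,-23 \right)} \right)}}{J - 483204} = \frac{\left(-214361 - 142654\right) + \left(12 + 40 \left(-2\right)\right)}{-61448 - 483204} = \frac{-357015 + \left(12 - 80\right)}{-544652} = \left(-357015 - 68\right) \left(- \frac{1}{544652}\right) = \left(-357083\right) \left(- \frac{1}{544652}\right) = \frac{357083}{544652}$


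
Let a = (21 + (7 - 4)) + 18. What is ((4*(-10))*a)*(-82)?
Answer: 137760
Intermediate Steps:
a = 42 (a = (21 + 3) + 18 = 24 + 18 = 42)
((4*(-10))*a)*(-82) = ((4*(-10))*42)*(-82) = -40*42*(-82) = -1680*(-82) = 137760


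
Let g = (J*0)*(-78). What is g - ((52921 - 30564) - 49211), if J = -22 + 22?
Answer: 26854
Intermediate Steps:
J = 0
g = 0 (g = (0*0)*(-78) = 0*(-78) = 0)
g - ((52921 - 30564) - 49211) = 0 - ((52921 - 30564) - 49211) = 0 - (22357 - 49211) = 0 - 1*(-26854) = 0 + 26854 = 26854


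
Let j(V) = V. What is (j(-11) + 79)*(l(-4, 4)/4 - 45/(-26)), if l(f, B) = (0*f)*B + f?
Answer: 646/13 ≈ 49.692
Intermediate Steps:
l(f, B) = f (l(f, B) = 0*B + f = 0 + f = f)
(j(-11) + 79)*(l(-4, 4)/4 - 45/(-26)) = (-11 + 79)*(-4/4 - 45/(-26)) = 68*(-4*¼ - 45*(-1/26)) = 68*(-1 + 45/26) = 68*(19/26) = 646/13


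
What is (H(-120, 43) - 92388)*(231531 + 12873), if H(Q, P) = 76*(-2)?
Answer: -22617146160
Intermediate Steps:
H(Q, P) = -152
(H(-120, 43) - 92388)*(231531 + 12873) = (-152 - 92388)*(231531 + 12873) = -92540*244404 = -22617146160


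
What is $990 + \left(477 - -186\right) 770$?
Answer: $511500$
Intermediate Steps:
$990 + \left(477 - -186\right) 770 = 990 + \left(477 + 186\right) 770 = 990 + 663 \cdot 770 = 990 + 510510 = 511500$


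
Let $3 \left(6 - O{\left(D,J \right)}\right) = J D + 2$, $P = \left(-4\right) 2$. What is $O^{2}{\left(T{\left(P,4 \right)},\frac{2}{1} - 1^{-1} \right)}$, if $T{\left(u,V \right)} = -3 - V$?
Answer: $\frac{529}{9} \approx 58.778$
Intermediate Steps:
$P = -8$
$O{\left(D,J \right)} = \frac{16}{3} - \frac{D J}{3}$ ($O{\left(D,J \right)} = 6 - \frac{J D + 2}{3} = 6 - \frac{D J + 2}{3} = 6 - \frac{2 + D J}{3} = 6 - \left(\frac{2}{3} + \frac{D J}{3}\right) = \frac{16}{3} - \frac{D J}{3}$)
$O^{2}{\left(T{\left(P,4 \right)},\frac{2}{1} - 1^{-1} \right)} = \left(\frac{16}{3} - \frac{\left(-3 - 4\right) \left(\frac{2}{1} - 1^{-1}\right)}{3}\right)^{2} = \left(\frac{16}{3} - \frac{\left(-3 - 4\right) \left(2 \cdot 1 - 1\right)}{3}\right)^{2} = \left(\frac{16}{3} - - \frac{7 \left(2 - 1\right)}{3}\right)^{2} = \left(\frac{16}{3} - \left(- \frac{7}{3}\right) 1\right)^{2} = \left(\frac{16}{3} + \frac{7}{3}\right)^{2} = \left(\frac{23}{3}\right)^{2} = \frac{529}{9}$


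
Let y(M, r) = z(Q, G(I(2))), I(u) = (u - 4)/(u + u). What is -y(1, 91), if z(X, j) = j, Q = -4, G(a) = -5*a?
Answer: -5/2 ≈ -2.5000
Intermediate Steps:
I(u) = (-4 + u)/(2*u) (I(u) = (-4 + u)/((2*u)) = (-4 + u)*(1/(2*u)) = (-4 + u)/(2*u))
y(M, r) = 5/2 (y(M, r) = -5*(-4 + 2)/(2*2) = -5*(-2)/(2*2) = -5*(-½) = 5/2)
-y(1, 91) = -1*5/2 = -5/2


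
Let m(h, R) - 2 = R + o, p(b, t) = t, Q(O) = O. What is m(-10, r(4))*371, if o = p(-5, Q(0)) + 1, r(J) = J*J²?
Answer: 24857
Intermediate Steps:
r(J) = J³
o = 1 (o = 0 + 1 = 1)
m(h, R) = 3 + R (m(h, R) = 2 + (R + 1) = 2 + (1 + R) = 3 + R)
m(-10, r(4))*371 = (3 + 4³)*371 = (3 + 64)*371 = 67*371 = 24857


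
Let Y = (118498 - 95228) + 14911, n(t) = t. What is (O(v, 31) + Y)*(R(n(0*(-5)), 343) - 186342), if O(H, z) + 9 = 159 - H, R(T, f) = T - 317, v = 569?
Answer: -7048617158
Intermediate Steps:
Y = 38181 (Y = 23270 + 14911 = 38181)
R(T, f) = -317 + T
O(H, z) = 150 - H (O(H, z) = -9 + (159 - H) = 150 - H)
(O(v, 31) + Y)*(R(n(0*(-5)), 343) - 186342) = ((150 - 1*569) + 38181)*((-317 + 0*(-5)) - 186342) = ((150 - 569) + 38181)*((-317 + 0) - 186342) = (-419 + 38181)*(-317 - 186342) = 37762*(-186659) = -7048617158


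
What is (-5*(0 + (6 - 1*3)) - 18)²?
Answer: 1089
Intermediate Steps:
(-5*(0 + (6 - 1*3)) - 18)² = (-5*(0 + (6 - 3)) - 18)² = (-5*(0 + 3) - 18)² = (-5*3 - 18)² = (-15 - 18)² = (-33)² = 1089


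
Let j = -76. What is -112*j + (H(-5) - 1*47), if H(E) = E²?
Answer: 8490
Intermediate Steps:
-112*j + (H(-5) - 1*47) = -112*(-76) + ((-5)² - 1*47) = 8512 + (25 - 47) = 8512 - 22 = 8490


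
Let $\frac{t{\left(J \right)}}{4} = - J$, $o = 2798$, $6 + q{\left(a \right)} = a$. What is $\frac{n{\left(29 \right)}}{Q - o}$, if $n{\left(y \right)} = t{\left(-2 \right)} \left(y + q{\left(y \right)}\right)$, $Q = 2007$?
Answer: $- \frac{416}{791} \approx -0.52592$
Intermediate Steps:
$q{\left(a \right)} = -6 + a$
$t{\left(J \right)} = - 4 J$ ($t{\left(J \right)} = 4 \left(- J\right) = - 4 J$)
$n{\left(y \right)} = -48 + 16 y$ ($n{\left(y \right)} = \left(-4\right) \left(-2\right) \left(y + \left(-6 + y\right)\right) = 8 \left(-6 + 2 y\right) = -48 + 16 y$)
$\frac{n{\left(29 \right)}}{Q - o} = \frac{-48 + 16 \cdot 29}{2007 - 2798} = \frac{-48 + 464}{2007 - 2798} = \frac{416}{-791} = 416 \left(- \frac{1}{791}\right) = - \frac{416}{791}$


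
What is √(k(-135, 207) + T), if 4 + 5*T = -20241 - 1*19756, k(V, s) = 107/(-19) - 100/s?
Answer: I*√344015528930/6555 ≈ 89.478*I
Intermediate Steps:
k(V, s) = -107/19 - 100/s (k(V, s) = 107*(-1/19) - 100/s = -107/19 - 100/s)
T = -40001/5 (T = -⅘ + (-20241 - 1*19756)/5 = -⅘ + (-20241 - 19756)/5 = -⅘ + (⅕)*(-39997) = -⅘ - 39997/5 = -40001/5 ≈ -8000.2)
√(k(-135, 207) + T) = √((-107/19 - 100/207) - 40001/5) = √(-24049/3933 - 40001/5) = √(-157444178/19665) = I*√344015528930/6555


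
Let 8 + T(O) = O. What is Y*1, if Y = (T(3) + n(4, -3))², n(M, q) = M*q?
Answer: 289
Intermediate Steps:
T(O) = -8 + O
Y = 289 (Y = ((-8 + 3) + 4*(-3))² = (-5 - 12)² = (-17)² = 289)
Y*1 = 289*1 = 289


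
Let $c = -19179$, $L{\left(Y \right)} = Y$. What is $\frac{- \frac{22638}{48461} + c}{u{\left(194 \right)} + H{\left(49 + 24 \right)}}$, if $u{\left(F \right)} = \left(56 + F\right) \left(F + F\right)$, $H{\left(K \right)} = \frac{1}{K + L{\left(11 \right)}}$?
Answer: $- \frac{1593353412}{8058372989} \approx -0.19773$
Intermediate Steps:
$H{\left(K \right)} = \frac{1}{11 + K}$ ($H{\left(K \right)} = \frac{1}{K + 11} = \frac{1}{11 + K}$)
$u{\left(F \right)} = 2 F \left(56 + F\right)$ ($u{\left(F \right)} = \left(56 + F\right) 2 F = 2 F \left(56 + F\right)$)
$\frac{- \frac{22638}{48461} + c}{u{\left(194 \right)} + H{\left(49 + 24 \right)}} = \frac{- \frac{22638}{48461} - 19179}{2 \cdot 194 \left(56 + 194\right) + \frac{1}{11 + \left(49 + 24\right)}} = \frac{\left(-22638\right) \frac{1}{48461} - 19179}{2 \cdot 194 \cdot 250 + \frac{1}{11 + 73}} = \frac{- \frac{462}{989} - 19179}{97000 + \frac{1}{84}} = - \frac{18968493}{989 \left(97000 + \frac{1}{84}\right)} = - \frac{18968493}{989 \cdot \frac{8148001}{84}} = \left(- \frac{18968493}{989}\right) \frac{84}{8148001} = - \frac{1593353412}{8058372989}$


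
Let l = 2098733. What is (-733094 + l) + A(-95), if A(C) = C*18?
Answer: 1363929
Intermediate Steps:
A(C) = 18*C
(-733094 + l) + A(-95) = (-733094 + 2098733) + 18*(-95) = 1365639 - 1710 = 1363929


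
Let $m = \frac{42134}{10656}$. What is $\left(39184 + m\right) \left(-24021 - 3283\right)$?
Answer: $- \frac{712611939047}{666} \approx -1.07 \cdot 10^{9}$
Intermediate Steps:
$m = \frac{21067}{5328}$ ($m = 42134 \cdot \frac{1}{10656} = \frac{21067}{5328} \approx 3.954$)
$\left(39184 + m\right) \left(-24021 - 3283\right) = \left(39184 + \frac{21067}{5328}\right) \left(-24021 - 3283\right) = \frac{208793419}{5328} \left(-27304\right) = - \frac{712611939047}{666}$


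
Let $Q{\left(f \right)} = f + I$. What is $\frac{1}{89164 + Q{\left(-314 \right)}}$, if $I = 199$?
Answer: $\frac{1}{89049} \approx 1.123 \cdot 10^{-5}$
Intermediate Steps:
$Q{\left(f \right)} = 199 + f$ ($Q{\left(f \right)} = f + 199 = 199 + f$)
$\frac{1}{89164 + Q{\left(-314 \right)}} = \frac{1}{89164 + \left(199 - 314\right)} = \frac{1}{89164 - 115} = \frac{1}{89049}$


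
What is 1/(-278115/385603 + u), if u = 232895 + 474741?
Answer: 385603/272866286393 ≈ 1.4132e-6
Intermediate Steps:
u = 707636
1/(-278115/385603 + u) = 1/(-278115/385603 + 707636) = 1/(272866286393/385603) = 385603/272866286393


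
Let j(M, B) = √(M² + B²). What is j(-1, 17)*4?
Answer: 4*√290 ≈ 68.118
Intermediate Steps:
j(M, B) = √(B² + M²)
j(-1, 17)*4 = √(17² + (-1)²)*4 = √(289 + 1)*4 = √290*4 = 4*√290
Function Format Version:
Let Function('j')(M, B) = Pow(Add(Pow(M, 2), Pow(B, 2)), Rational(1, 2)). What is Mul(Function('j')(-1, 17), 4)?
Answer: Mul(4, Pow(290, Rational(1, 2))) ≈ 68.118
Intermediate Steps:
Function('j')(M, B) = Pow(Add(Pow(B, 2), Pow(M, 2)), Rational(1, 2))
Mul(Function('j')(-1, 17), 4) = Mul(Pow(Add(Pow(17, 2), Pow(-1, 2)), Rational(1, 2)), 4) = Mul(Pow(Add(289, 1), Rational(1, 2)), 4) = Mul(Pow(290, Rational(1, 2)), 4) = Mul(4, Pow(290, Rational(1, 2)))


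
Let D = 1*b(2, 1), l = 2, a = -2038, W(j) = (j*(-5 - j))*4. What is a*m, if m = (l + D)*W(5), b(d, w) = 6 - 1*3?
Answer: 2038000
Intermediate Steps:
W(j) = 4*j*(-5 - j)
b(d, w) = 3 (b(d, w) = 6 - 3 = 3)
D = 3 (D = 1*3 = 3)
m = -1000 (m = (2 + 3)*(-4*5*(5 + 5)) = 5*(-4*5*10) = 5*(-200) = -1000)
a*m = -2038*(-1000) = 2038000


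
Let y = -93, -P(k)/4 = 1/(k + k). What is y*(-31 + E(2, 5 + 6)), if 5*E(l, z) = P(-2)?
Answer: 14322/5 ≈ 2864.4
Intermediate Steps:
P(k) = -2/k (P(k) = -4/(k + k) = -4*1/(2*k) = -2/k)
E(l, z) = ⅕ (E(l, z) = (-2/(-2))/5 = (-2*(-½))/5 = (⅕)*1 = ⅕)
y*(-31 + E(2, 5 + 6)) = -93*(-31 + ⅕) = -93*(-154/5) = 14322/5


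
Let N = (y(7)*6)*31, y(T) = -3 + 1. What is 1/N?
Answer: -1/372 ≈ -0.0026882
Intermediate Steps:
y(T) = -2
N = -372 (N = -2*6*31 = -12*31 = -372)
1/N = 1/(-372) = -1/372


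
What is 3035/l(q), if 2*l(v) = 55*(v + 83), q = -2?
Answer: 1214/891 ≈ 1.3625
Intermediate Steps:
l(v) = 4565/2 + 55*v/2 (l(v) = (55*(v + 83))/2 = (55*(83 + v))/2 = (4565 + 55*v)/2 = 4565/2 + 55*v/2)
3035/l(q) = 3035/(4565/2 + (55/2)*(-2)) = 3035/(4565/2 - 55) = 3035/(4455/2) = 3035*(2/4455) = 1214/891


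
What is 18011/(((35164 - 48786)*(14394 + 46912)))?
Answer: -2573/119301476 ≈ -2.1567e-5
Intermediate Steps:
18011/(((35164 - 48786)*(14394 + 46912))) = 18011/((-13622*61306)) = 18011/(-835110332) = 18011*(-1/835110332) = -2573/119301476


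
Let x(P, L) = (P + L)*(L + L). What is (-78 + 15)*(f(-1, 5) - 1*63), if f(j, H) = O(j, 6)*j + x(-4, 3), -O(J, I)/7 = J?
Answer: 4788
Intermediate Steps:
O(J, I) = -7*J
x(P, L) = 2*L*(L + P) (x(P, L) = (L + P)*(2*L) = 2*L*(L + P))
f(j, H) = -6 - 7*j**2 (f(j, H) = (-7*j)*j + 2*3*(3 - 4) = -7*j**2 + 2*3*(-1) = -7*j**2 - 6 = -6 - 7*j**2)
(-78 + 15)*(f(-1, 5) - 1*63) = (-78 + 15)*((-6 - 7*(-1)**2) - 1*63) = -63*((-6 - 7*1) - 63) = -63*((-6 - 7) - 63) = -63*(-13 - 63) = -63*(-76) = 4788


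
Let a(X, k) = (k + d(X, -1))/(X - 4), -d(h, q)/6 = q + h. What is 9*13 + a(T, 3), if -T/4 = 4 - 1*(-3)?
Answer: 3567/32 ≈ 111.47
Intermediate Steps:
T = -28 (T = -4*(4 - 1*(-3)) = -4*(4 + 3) = -4*7 = -28)
d(h, q) = -6*h - 6*q (d(h, q) = -6*(q + h) = -6*(h + q) = -6*h - 6*q)
a(X, k) = (6 + k - 6*X)/(-4 + X) (a(X, k) = (k + (-6*X - 6*(-1)))/(X - 4) = (k + (-6*X + 6))/(-4 + X) = (k + (6 - 6*X))/(-4 + X) = (6 + k - 6*X)/(-4 + X))
9*13 + a(T, 3) = 9*13 + (6 + 3 - 6*(-28))/(-4 - 28) = 117 + (6 + 3 + 168)/(-32) = 117 - 1/32*177 = 117 - 177/32 = 3567/32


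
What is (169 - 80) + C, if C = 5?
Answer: 94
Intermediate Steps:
(169 - 80) + C = (169 - 80) + 5 = 89 + 5 = 94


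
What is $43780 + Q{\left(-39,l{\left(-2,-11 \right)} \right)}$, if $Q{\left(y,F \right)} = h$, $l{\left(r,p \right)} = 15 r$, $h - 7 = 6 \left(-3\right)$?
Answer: $43769$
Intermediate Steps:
$h = -11$ ($h = 7 + 6 \left(-3\right) = 7 - 18 = -11$)
$Q{\left(y,F \right)} = -11$
$43780 + Q{\left(-39,l{\left(-2,-11 \right)} \right)} = 43780 - 11 = 43769$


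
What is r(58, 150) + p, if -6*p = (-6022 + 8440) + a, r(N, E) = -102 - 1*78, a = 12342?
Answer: -2640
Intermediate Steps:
r(N, E) = -180 (r(N, E) = -102 - 78 = -180)
p = -2460 (p = -((-6022 + 8440) + 12342)/6 = -(2418 + 12342)/6 = -⅙*14760 = -2460)
r(58, 150) + p = -180 - 2460 = -2640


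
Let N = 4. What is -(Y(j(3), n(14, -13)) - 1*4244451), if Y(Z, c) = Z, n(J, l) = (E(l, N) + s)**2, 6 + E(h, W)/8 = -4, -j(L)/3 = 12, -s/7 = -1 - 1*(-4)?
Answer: 4244487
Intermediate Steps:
s = -21 (s = -7*(-1 - 1*(-4)) = -7*(-1 + 4) = -7*3 = -21)
j(L) = -36 (j(L) = -3*12 = -36)
E(h, W) = -80 (E(h, W) = -48 + 8*(-4) = -48 - 32 = -80)
n(J, l) = 10201 (n(J, l) = (-80 - 21)**2 = (-101)**2 = 10201)
-(Y(j(3), n(14, -13)) - 1*4244451) = -(-36 - 1*4244451) = -(-36 - 4244451) = -1*(-4244487) = 4244487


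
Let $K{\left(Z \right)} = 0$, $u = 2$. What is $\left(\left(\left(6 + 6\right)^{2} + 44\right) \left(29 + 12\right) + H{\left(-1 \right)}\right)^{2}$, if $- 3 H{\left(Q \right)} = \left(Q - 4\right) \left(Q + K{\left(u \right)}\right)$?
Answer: $\frac{534488161}{9} \approx 5.9388 \cdot 10^{7}$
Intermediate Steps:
$H{\left(Q \right)} = - \frac{Q \left(-4 + Q\right)}{3}$ ($H{\left(Q \right)} = - \frac{\left(Q - 4\right) \left(Q + 0\right)}{3} = - \frac{\left(-4 + Q\right) Q}{3} = - \frac{Q \left(-4 + Q\right)}{3}$)
$\left(\left(\left(6 + 6\right)^{2} + 44\right) \left(29 + 12\right) + H{\left(-1 \right)}\right)^{2} = \left(\left(\left(6 + 6\right)^{2} + 44\right) \left(29 + 12\right) + \frac{1}{3} \left(-1\right) \left(4 - -1\right)\right)^{2} = \left(\left(12^{2} + 44\right) 41 + \frac{1}{3} \left(-1\right) \left(4 + 1\right)\right)^{2} = \left(\left(144 + 44\right) 41 + \frac{1}{3} \left(-1\right) 5\right)^{2} = \left(188 \cdot 41 - \frac{5}{3}\right)^{2} = \left(7708 - \frac{5}{3}\right)^{2} = \left(\frac{23119}{3}\right)^{2} = \frac{534488161}{9}$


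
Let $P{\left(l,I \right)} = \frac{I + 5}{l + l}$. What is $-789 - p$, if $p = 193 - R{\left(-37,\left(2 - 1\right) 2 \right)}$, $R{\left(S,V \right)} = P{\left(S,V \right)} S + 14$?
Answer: $- \frac{1929}{2} \approx -964.5$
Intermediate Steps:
$P{\left(l,I \right)} = \frac{5 + I}{2 l}$
$R{\left(S,V \right)} = \frac{33}{2} + \frac{V}{2}$ ($R{\left(S,V \right)} = \frac{5 + V}{2 S} S + 14 = \left(\frac{5}{2} + \frac{V}{2}\right) + 14 = \frac{33}{2} + \frac{V}{2}$)
$p = \frac{351}{2}$ ($p = 193 - \left(\frac{33}{2} + \frac{\left(2 - 1\right) 2}{2}\right) = 193 - \left(\frac{33}{2} + \frac{1 \cdot 2}{2}\right) = 193 - \left(\frac{33}{2} + \frac{1}{2} \cdot 2\right) = 193 - \left(\frac{33}{2} + 1\right) = 193 - \frac{35}{2} = \frac{351}{2} \approx 175.5$)
$-789 - p = -789 - \frac{351}{2} = - \frac{1929}{2}$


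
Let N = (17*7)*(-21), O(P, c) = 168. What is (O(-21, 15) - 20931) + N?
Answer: -23262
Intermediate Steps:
N = -2499 (N = 119*(-21) = -2499)
(O(-21, 15) - 20931) + N = (168 - 20931) - 2499 = -20763 - 2499 = -23262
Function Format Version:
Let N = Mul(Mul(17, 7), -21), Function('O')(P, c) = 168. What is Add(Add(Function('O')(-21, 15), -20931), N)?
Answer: -23262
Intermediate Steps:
N = -2499 (N = Mul(119, -21) = -2499)
Add(Add(Function('O')(-21, 15), -20931), N) = Add(Add(168, -20931), -2499) = Add(-20763, -2499) = -23262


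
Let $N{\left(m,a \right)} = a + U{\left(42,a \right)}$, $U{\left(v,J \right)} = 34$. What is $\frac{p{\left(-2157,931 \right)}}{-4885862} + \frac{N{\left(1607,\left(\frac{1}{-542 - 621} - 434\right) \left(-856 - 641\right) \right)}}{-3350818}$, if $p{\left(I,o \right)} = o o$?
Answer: $- \frac{1767430155320745}{4760052682934977} \approx -0.3713$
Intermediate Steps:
$p{\left(I,o \right)} = o^{2}$
$N{\left(m,a \right)} = 34 + a$ ($N{\left(m,a \right)} = a + 34 = 34 + a$)
$\frac{p{\left(-2157,931 \right)}}{-4885862} + \frac{N{\left(1607,\left(\frac{1}{-542 - 621} - 434\right) \left(-856 - 641\right) \right)}}{-3350818} = \frac{931^{2}}{-4885862} + \frac{34 + \left(\frac{1}{-542 - 621} - 434\right) \left(-856 - 641\right)}{-3350818} = 866761 \left(- \frac{1}{4885862}\right) + \left(34 + \left(\frac{1}{-1163} - 434\right) \left(-1497\right)\right) \left(- \frac{1}{3350818}\right) = - \frac{866761}{4885862} + \left(34 + \left(- \frac{1}{1163} - 434\right) \left(-1497\right)\right) \left(- \frac{1}{3350818}\right) = - \frac{866761}{4885862} + \left(34 - - \frac{755600271}{1163}\right) \left(- \frac{1}{3350818}\right) = - \frac{866761}{4885862} + \left(34 + \frac{755600271}{1163}\right) \left(- \frac{1}{3350818}\right) = - \frac{866761}{4885862} + \frac{755639813}{1163} \left(- \frac{1}{3350818}\right) = - \frac{866761}{4885862} - \frac{755639813}{3897001334} = - \frac{1767430155320745}{4760052682934977}$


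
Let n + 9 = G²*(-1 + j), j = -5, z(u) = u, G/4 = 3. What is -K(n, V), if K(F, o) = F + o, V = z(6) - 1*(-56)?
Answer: 811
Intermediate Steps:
G = 12 (G = 4*3 = 12)
V = 62 (V = 6 - 1*(-56) = 6 + 56 = 62)
n = -873 (n = -9 + 12²*(-1 - 5) = -9 + 144*(-6) = -9 - 864 = -873)
-K(n, V) = -(-873 + 62) = -1*(-811) = 811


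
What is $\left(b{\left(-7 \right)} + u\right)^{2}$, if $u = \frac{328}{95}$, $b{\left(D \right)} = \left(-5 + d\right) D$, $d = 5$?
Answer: $\frac{107584}{9025} \approx 11.921$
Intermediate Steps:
$b{\left(D \right)} = 0$ ($b{\left(D \right)} = \left(-5 + 5\right) D = 0 D = 0$)
$u = \frac{328}{95}$ ($u = 328 \cdot \frac{1}{95} = \frac{328}{95} \approx 3.4526$)
$\left(b{\left(-7 \right)} + u\right)^{2} = \left(0 + \frac{328}{95}\right)^{2} = \left(\frac{328}{95}\right)^{2} = \frac{107584}{9025}$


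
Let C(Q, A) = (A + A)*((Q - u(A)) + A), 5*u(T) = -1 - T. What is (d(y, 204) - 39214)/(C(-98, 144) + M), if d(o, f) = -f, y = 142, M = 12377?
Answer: -39418/33977 ≈ -1.1601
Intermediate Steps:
u(T) = -1/5 - T/5 (u(T) = (-1 - T)/5 = -1/5 - T/5)
C(Q, A) = 2*A*(1/5 + Q + 6*A/5) (C(Q, A) = (A + A)*((Q - (-1/5 - A/5)) + A) = (2*A)*((Q + (1/5 + A/5)) + A) = (2*A)*((1/5 + Q + A/5) + A) = (2*A)*(1/5 + Q + 6*A/5) = 2*A*(1/5 + Q + 6*A/5))
(d(y, 204) - 39214)/(C(-98, 144) + M) = (-1*204 - 39214)/((2/5)*144*(1 + 5*(-98) + 6*144) + 12377) = (-204 - 39214)/((2/5)*144*(1 - 490 + 864) + 12377) = -39418/((2/5)*144*375 + 12377) = -39418/(21600 + 12377) = -39418/33977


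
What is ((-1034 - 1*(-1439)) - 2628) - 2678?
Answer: -4901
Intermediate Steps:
((-1034 - 1*(-1439)) - 2628) - 2678 = ((-1034 + 1439) - 2628) - 2678 = (405 - 2628) - 2678 = -2223 - 2678 = -4901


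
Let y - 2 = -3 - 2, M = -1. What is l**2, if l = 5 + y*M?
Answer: 64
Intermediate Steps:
y = -3 (y = 2 + (-3 - 2) = 2 - 5 = -3)
l = 8 (l = 5 - 3*(-1) = 5 + 3 = 8)
l**2 = 8**2 = 64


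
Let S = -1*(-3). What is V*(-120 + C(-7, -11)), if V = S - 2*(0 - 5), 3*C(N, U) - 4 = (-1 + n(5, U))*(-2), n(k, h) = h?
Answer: -4316/3 ≈ -1438.7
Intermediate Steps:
S = 3
C(N, U) = 2 - 2*U/3 (C(N, U) = 4/3 + ((-1 + U)*(-2))/3 = 4/3 + (2 - 2*U)/3 = 4/3 + (2/3 - 2*U/3) = 2 - 2*U/3)
V = 13 (V = 3 - 2*(0 - 5) = 3 - 2*(-5) = 3 + 10 = 13)
V*(-120 + C(-7, -11)) = 13*(-120 + (2 - 2/3*(-11))) = 13*(-120 + (2 + 22/3)) = 13*(-120 + 28/3) = 13*(-332/3) = -4316/3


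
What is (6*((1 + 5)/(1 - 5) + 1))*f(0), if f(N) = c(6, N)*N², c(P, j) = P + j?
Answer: 0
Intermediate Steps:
f(N) = N²*(6 + N) (f(N) = (6 + N)*N² = N²*(6 + N))
(6*((1 + 5)/(1 - 5) + 1))*f(0) = (6*((1 + 5)/(1 - 5) + 1))*(0²*(6 + 0)) = (6*(6/(-4) + 1))*(0*6) = (6*(6*(-¼) + 1))*0 = (6*(-3/2 + 1))*0 = (6*(-½))*0 = -3*0 = 0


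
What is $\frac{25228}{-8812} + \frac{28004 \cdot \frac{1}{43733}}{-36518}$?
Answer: $- \frac{5036301828435}{1759141425941} \approx -2.8629$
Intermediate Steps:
$\frac{25228}{-8812} + \frac{28004 \cdot \frac{1}{43733}}{-36518} = 25228 \left(- \frac{1}{8812}\right) + 28004 \cdot \frac{1}{43733} \left(- \frac{1}{36518}\right) = - \frac{6307}{2203} + \frac{28004}{43733} \left(- \frac{1}{36518}\right) = - \frac{6307}{2203} - \frac{14002}{798520847} = - \frac{5036301828435}{1759141425941}$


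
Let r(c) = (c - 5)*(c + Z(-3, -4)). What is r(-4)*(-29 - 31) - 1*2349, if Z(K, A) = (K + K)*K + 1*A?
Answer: 3051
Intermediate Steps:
Z(K, A) = A + 2*K² (Z(K, A) = (2*K)*K + A = 2*K² + A = A + 2*K²)
r(c) = (-5 + c)*(14 + c) (r(c) = (c - 5)*(c + (-4 + 2*(-3)²)) = (-5 + c)*(c + (-4 + 2*9)) = (-5 + c)*(c + (-4 + 18)) = (-5 + c)*(c + 14) = (-5 + c)*(14 + c))
r(-4)*(-29 - 31) - 1*2349 = (-70 + (-4)² + 9*(-4))*(-29 - 31) - 1*2349 = (-70 + 16 - 36)*(-60) - 2349 = -90*(-60) - 2349 = 5400 - 2349 = 3051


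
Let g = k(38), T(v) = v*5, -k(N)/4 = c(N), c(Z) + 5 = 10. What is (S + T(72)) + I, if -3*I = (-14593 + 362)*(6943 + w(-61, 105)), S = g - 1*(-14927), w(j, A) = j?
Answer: 32661181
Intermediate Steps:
c(Z) = 5 (c(Z) = -5 + 10 = 5)
k(N) = -20 (k(N) = -4*5 = -20)
T(v) = 5*v
g = -20
S = 14907 (S = -20 - 1*(-14927) = -20 + 14927 = 14907)
I = 32645914 (I = -(-14593 + 362)*(6943 - 61)/3 = -(-14231)*6882/3 = -⅓*(-97937742) = 32645914)
(S + T(72)) + I = (14907 + 5*72) + 32645914 = (14907 + 360) + 32645914 = 15267 + 32645914 = 32661181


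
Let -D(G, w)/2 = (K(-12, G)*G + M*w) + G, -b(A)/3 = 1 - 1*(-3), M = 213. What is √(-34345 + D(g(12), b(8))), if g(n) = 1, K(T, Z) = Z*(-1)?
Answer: I*√29233 ≈ 170.98*I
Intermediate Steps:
K(T, Z) = -Z
b(A) = -12 (b(A) = -3*(1 - 1*(-3)) = -3*(1 + 3) = -3*4 = -12)
D(G, w) = -426*w - 2*G + 2*G² (D(G, w) = -2*(((-G)*G + 213*w) + G) = -2*((-G² + 213*w) + G) = -2*(G - G² + 213*w) = -426*w - 2*G + 2*G²)
√(-34345 + D(g(12), b(8))) = √(-34345 + (-426*(-12) - 2*1 + 2*1²)) = √(-34345 + (5112 - 2 + 2*1)) = √(-34345 + (5112 - 2 + 2)) = √(-34345 + 5112) = √(-29233) = I*√29233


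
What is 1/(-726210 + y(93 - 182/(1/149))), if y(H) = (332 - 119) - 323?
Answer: -1/726320 ≈ -1.3768e-6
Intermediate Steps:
y(H) = -110 (y(H) = 213 - 323 = -110)
1/(-726210 + y(93 - 182/(1/149))) = 1/(-726210 - 110) = 1/(-726320) = -1/726320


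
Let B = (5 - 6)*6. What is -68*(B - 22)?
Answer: 1904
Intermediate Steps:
B = -6 (B = -1*6 = -6)
-68*(B - 22) = -68*(-6 - 22) = -68*(-28) = 1904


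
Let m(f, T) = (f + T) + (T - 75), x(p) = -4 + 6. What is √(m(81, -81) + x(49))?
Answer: I*√154 ≈ 12.41*I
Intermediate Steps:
x(p) = 2
m(f, T) = -75 + f + 2*T (m(f, T) = (T + f) + (-75 + T) = -75 + f + 2*T)
√(m(81, -81) + x(49)) = √((-75 + 81 + 2*(-81)) + 2) = √((-75 + 81 - 162) + 2) = √(-156 + 2) = √(-154) = I*√154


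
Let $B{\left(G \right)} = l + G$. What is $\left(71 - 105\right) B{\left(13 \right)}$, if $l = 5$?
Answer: $-612$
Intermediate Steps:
$B{\left(G \right)} = 5 + G$
$\left(71 - 105\right) B{\left(13 \right)} = \left(71 - 105\right) \left(5 + 13\right) = \left(-34\right) 18 = -612$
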